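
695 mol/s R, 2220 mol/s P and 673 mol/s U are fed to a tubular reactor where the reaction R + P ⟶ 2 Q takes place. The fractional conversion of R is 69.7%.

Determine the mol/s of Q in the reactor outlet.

R reacted = 0.697 × 695 = 484.4 mol/s; ν_R = −1, so ξ = 484.4/1 = 484.4 mol/s.
Outlet amounts (n = n₀ + ν ξ):
  R: 695 − 1(484.4) = 210.6
  P: 2220 − 1(484.4) = 1736
  Q: 0 + 2(484.4) = 968.8
  U: 673 (inert)

969 mol/s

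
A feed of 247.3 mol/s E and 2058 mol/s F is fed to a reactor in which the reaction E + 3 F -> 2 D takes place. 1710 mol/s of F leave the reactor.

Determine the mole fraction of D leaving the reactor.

For F: n = n₀ − 3ξ → 1710 = 2058 − 3ξ, giving ξ = 116 mol/s.
Outlet amounts (n = n₀ + ν ξ):
  E: 247.3 − 1(116) = 131.3
  F: 2058 − 3(116) = 1710
  D: 0 + 2(116) = 232
Total out = 2073 mol/s; y_D = 232 / 2073 = 0.1119.

0.112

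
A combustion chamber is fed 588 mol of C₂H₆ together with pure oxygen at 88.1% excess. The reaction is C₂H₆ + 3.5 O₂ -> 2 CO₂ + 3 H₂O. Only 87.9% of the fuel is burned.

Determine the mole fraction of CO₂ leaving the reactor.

Stoichiometric O₂ = 3.5 × 588 = 2058 mol; O₂ fed = 2058 × 1.881 = 3871 mol.
Fuel reacted = 0.879 × 588 → ξ = 516.9 mol.
Outlet (n = n₀ + ν ξ):
  C₂H₆: 588 − 1(516.9) = 71.15
  O₂: 3871 − 3.5(516.9) = 2062
  CO₂: 0 + 2(516.9) = 1034
  H₂O: 0 + 3(516.9) = 1551
Total out = 4718 mol; y_CO₂ = 1034 / 4718 = 0.2191.

0.219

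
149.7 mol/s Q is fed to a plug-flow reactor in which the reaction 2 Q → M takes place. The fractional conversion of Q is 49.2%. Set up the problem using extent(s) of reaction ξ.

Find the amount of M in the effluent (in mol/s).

Q reacted = 0.492 × 149.7 = 73.65 mol/s; ν_Q = −2, so ξ = 73.65/2 = 36.83 mol/s.
Outlet amounts (n = n₀ + ν ξ):
  Q: 149.7 − 2(36.83) = 76.05
  M: 0 + 1(36.83) = 36.83

36.8 mol/s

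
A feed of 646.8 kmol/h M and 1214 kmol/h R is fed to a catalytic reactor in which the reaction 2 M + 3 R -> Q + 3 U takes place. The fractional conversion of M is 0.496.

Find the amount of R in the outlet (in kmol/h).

733 kmol/h

M reacted = 0.496 × 646.8 = 320.8 kmol/h; ν_M = −2, so ξ = 320.8/2 = 160.4 kmol/h.
Outlet amounts (n = n₀ + ν ξ):
  M: 646.8 − 2(160.4) = 326
  R: 1214 − 3(160.4) = 732.8
  Q: 0 + 1(160.4) = 160.4
  U: 0 + 3(160.4) = 481.2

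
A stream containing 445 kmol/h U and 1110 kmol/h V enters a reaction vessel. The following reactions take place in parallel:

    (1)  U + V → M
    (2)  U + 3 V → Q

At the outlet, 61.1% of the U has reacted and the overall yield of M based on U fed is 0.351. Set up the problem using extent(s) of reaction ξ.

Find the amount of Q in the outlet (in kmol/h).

Yield of M: 1ξ₁ / 445 = 0.351 → ξ₁ = 156.2 kmol/h.
Conversion of U: 1ξ₁ + 1ξ₂ = 0.611 × 445 = 271.9 → ξ₂ = 115.7 kmol/h.
Outlet amounts (n = n₀ + Σ ν·ξ):
  U: 445 − 1(156.2) − 1(115.7) = 173.1
  V: 1110 − 1(156.2) − 3(115.7) = 606.7
  M: 0 + 1(156.2) = 156.2
  Q: 0 + 1(115.7) = 115.7

116 kmol/h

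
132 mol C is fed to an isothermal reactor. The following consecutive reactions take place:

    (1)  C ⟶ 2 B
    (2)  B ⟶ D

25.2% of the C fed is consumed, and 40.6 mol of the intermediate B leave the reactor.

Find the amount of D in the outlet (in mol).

Conversion of C: C consumed = 1ξ₁ = 0.252 × 132 → ξ₁ = 33.26 mol.
B balance: n_B = 0 + 2ξ₁ − 1ξ₂ = 40.6 → ξ₂ = (2·33.26 − 40.6)/1 = 25.93 mol.
Outlet amounts (n = n₀ + Σ ν·ξ):
  C: 132 − 1(33.26) = 98.74
  B: 0 + 2(33.26) − 1(25.93) = 40.6
  D: 0 + 1(25.93) = 25.93

25.9 mol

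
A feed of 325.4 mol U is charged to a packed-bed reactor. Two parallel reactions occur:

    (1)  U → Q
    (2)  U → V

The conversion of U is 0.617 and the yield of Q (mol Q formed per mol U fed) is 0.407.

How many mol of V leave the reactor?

68.3 mol

Yield of Q: 1ξ₁ / 325.4 = 0.407 → ξ₁ = 132.4 mol.
Conversion of U: 1ξ₁ + 1ξ₂ = 0.617 × 325.4 = 200.8 → ξ₂ = 68.33 mol.
Outlet amounts (n = n₀ + Σ ν·ξ):
  U: 325.4 − 1(132.4) − 1(68.33) = 124.6
  Q: 0 + 1(132.4) = 132.4
  V: 0 + 1(68.33) = 68.33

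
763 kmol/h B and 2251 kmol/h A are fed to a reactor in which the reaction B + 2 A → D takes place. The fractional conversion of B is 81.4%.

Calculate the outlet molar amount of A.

1010 kmol/h

B reacted = 0.814 × 763 = 621.1 kmol/h; ν_B = −1, so ξ = 621.1/1 = 621.1 kmol/h.
Outlet amounts (n = n₀ + ν ξ):
  B: 763 − 1(621.1) = 141.9
  A: 2251 − 2(621.1) = 1009
  D: 0 + 1(621.1) = 621.1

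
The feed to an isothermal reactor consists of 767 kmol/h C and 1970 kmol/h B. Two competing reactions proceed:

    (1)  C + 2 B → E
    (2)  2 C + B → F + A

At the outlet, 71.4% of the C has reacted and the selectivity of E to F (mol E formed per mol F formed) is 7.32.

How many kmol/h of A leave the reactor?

58.8 kmol/h

Conversion of C: C consumed = 0.714 × 767 = 547.6 kmol/h = 1ξ₁ + 2ξ₂.
Selectivity: 1ξ₁ / (1ξ₂) = 7.32 → ξ₁ = 7.32 ξ₂.
Substitute: (1·7.32 + 2) ξ₂ = 547.6 → ξ₂ = 58.76 kmol/h, ξ₁ = 430.1 kmol/h.
Outlet amounts (n = n₀ + Σ ν·ξ):
  C: 767 − 1(430.1) − 2(58.76) = 219.4
  B: 1970 − 2(430.1) − 1(58.76) = 1051
  E: 0 + 1(430.1) = 430.1
  F: 0 + 1(58.76) = 58.76
  A: 0 + 1(58.76) = 58.76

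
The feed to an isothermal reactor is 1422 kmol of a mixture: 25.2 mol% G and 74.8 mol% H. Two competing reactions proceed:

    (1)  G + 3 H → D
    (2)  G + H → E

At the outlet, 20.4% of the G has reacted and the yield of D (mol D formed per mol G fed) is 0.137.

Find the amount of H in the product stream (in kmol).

892 kmol

Yield of D: 1ξ₁ / 358.3 = 0.137 → ξ₁ = 49.09 kmol.
Conversion of G: 1ξ₁ + 1ξ₂ = 0.204 × 358.3 = 73.1 → ξ₂ = 24.01 kmol.
Outlet amounts (n = n₀ + Σ ν·ξ):
  G: 358.3 − 1(49.09) − 1(24.01) = 285.2
  H: 1064 − 3(49.09) − 1(24.01) = 892.4
  D: 0 + 1(49.09) = 49.09
  E: 0 + 1(24.01) = 24.01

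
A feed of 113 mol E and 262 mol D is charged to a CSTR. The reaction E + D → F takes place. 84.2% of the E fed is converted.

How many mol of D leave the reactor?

167 mol

E reacted = 0.842 × 113 = 95.15 mol; ν_E = −1, so ξ = 95.15/1 = 95.15 mol.
Outlet amounts (n = n₀ + ν ξ):
  E: 113 − 1(95.15) = 17.85
  D: 262 − 1(95.15) = 166.9
  F: 0 + 1(95.15) = 95.15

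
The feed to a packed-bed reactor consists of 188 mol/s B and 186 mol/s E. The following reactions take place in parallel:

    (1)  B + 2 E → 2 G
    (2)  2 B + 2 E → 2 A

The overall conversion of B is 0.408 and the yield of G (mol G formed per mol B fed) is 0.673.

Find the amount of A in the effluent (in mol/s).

13.4 mol/s

Yield of G: 2ξ₁ / 188 = 0.673 → ξ₁ = 63.26 mol/s.
Conversion of B: 1ξ₁ + 2ξ₂ = 0.408 × 188 = 76.7 → ξ₂ = 6.721 mol/s.
Outlet amounts (n = n₀ + Σ ν·ξ):
  B: 188 − 1(63.26) − 2(6.721) = 111.3
  E: 186 − 2(63.26) − 2(6.721) = 46.03
  G: 0 + 2(63.26) = 126.5
  A: 0 + 2(6.721) = 13.44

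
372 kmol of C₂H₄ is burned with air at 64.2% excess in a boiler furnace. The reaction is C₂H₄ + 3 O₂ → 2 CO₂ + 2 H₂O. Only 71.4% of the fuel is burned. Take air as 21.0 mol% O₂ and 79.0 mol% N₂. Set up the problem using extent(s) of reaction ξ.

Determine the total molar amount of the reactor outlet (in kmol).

9100 kmol

Stoichiometric O₂ = 3 × 372 = 1116 kmol; O₂ fed = 1116 × 1.642 = 1832 kmol.
N₂ fed = 1832 × 79/21 = 6894 kmol.
Fuel reacted = 0.714 × 372 → ξ = 265.6 kmol.
Outlet (n = n₀ + ν ξ):
  C₂H₄: 372 − 1(265.6) = 106.4
  O₂: 1832 − 3(265.6) = 1036
  N₂: 6894 (inert)
  CO₂: 0 + 2(265.6) = 531.2
  H₂O: 0 + 2(265.6) = 531.2
Total out = 106.4 + 1036 + 6894 + 531.2 + 531.2 = 9098 kmol.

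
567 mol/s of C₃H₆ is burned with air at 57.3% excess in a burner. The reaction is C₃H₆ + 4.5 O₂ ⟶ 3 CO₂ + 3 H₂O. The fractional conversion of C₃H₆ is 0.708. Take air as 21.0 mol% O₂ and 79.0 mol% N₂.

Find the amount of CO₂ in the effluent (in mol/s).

1200 mol/s

Stoichiometric O₂ = 4.5 × 567 = 2552 mol/s; O₂ fed = 2552 × 1.573 = 4014 mol/s.
N₂ fed = 4014 × 79/21 = 15100 mol/s.
Fuel reacted = 0.708 × 567 → ξ = 401.4 mol/s.
Outlet (n = n₀ + ν ξ):
  C₃H₆: 567 − 1(401.4) = 165.6
  O₂: 4014 − 4.5(401.4) = 2207
  N₂: 15100 (inert)
  CO₂: 0 + 3(401.4) = 1204
  H₂O: 0 + 3(401.4) = 1204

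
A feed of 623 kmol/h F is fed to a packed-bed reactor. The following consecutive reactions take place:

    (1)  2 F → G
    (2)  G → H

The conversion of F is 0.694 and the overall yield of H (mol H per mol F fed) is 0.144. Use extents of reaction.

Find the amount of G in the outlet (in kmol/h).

Conversion of F: F consumed = 2ξ₁ = 0.694 × 623 → ξ₁ = 216.2 kmol/h.
Yield of H: 1ξ₂ / 623 = 0.144 → ξ₂ = 89.71 kmol/h.
Outlet amounts (n = n₀ + Σ ν·ξ):
  F: 623 − 2(216.2) = 190.6
  G: 0 + 1(216.2) − 1(89.71) = 126.5
  H: 0 + 1(89.71) = 89.71

126 kmol/h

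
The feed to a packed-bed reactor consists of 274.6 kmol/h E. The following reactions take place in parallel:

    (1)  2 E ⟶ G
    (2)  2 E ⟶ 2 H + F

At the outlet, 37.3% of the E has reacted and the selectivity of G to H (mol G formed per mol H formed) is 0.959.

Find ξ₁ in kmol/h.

ξ₁ = 33.7 kmol/h

Conversion of E: E consumed = 0.373 × 274.6 = 102.4 kmol/h = 2ξ₁ + 2ξ₂.
Selectivity: 1ξ₁ / (2ξ₂) = 0.959 → ξ₁ = 1.918 ξ₂.
Substitute: (2·1.918 + 2) ξ₂ = 102.4 → ξ₂ = 17.55 kmol/h, ξ₁ = 33.66 kmol/h.
Outlet amounts (n = n₀ + Σ ν·ξ):
  E: 274.6 − 2(33.66) − 2(17.55) = 172.2
  G: 0 + 1(33.66) = 33.66
  H: 0 + 2(17.55) = 35.1
  F: 0 + 1(17.55) = 17.55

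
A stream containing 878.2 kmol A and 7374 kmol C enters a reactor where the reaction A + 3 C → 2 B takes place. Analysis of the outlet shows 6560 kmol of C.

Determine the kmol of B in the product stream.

543 kmol

For C: n = n₀ − 3ξ → 6560 = 7374 − 3ξ, giving ξ = 271.3 kmol.
Outlet amounts (n = n₀ + ν ξ):
  A: 878.2 − 1(271.3) = 606.9
  C: 7374 − 3(271.3) = 6560
  B: 0 + 2(271.3) = 542.7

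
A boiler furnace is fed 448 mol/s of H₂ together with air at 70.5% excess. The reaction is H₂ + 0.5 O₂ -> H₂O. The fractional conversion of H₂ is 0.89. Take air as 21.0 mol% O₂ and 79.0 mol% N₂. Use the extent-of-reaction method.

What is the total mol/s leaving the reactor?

2070 mol/s

Stoichiometric O₂ = 0.5 × 448 = 224 mol/s; O₂ fed = 224 × 1.705 = 381.9 mol/s.
N₂ fed = 381.9 × 79/21 = 1437 mol/s.
Fuel reacted = 0.89 × 448 → ξ = 398.7 mol/s.
Outlet (n = n₀ + ν ξ):
  H₂: 448 − 1(398.7) = 49.28
  O₂: 381.9 − 0.5(398.7) = 182.6
  N₂: 1437 (inert)
  H₂O: 0 + 1(398.7) = 398.7
Total out = 49.28 + 182.6 + 1437 + 398.7 = 2067 mol/s.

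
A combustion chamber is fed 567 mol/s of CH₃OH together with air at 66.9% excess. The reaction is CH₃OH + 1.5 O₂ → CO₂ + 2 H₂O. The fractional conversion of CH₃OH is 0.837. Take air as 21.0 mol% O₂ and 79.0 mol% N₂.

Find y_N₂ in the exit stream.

0.706

Stoichiometric O₂ = 1.5 × 567 = 850.5 mol/s; O₂ fed = 850.5 × 1.669 = 1419 mol/s.
N₂ fed = 1419 × 79/21 = 5340 mol/s.
Fuel reacted = 0.837 × 567 → ξ = 474.6 mol/s.
Outlet (n = n₀ + ν ξ):
  CH₃OH: 567 − 1(474.6) = 92.42
  O₂: 1419 − 1.5(474.6) = 707.6
  N₂: 5340 (inert)
  CO₂: 0 + 1(474.6) = 474.6
  H₂O: 0 + 2(474.6) = 949.2
Total out = 7564 mol/s; y_N₂ = 5340 / 7564 = 0.706.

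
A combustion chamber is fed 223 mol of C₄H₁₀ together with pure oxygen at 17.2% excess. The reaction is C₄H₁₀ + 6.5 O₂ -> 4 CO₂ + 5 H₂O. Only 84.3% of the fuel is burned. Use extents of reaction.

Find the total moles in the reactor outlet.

2200 mol

Stoichiometric O₂ = 6.5 × 223 = 1450 mol; O₂ fed = 1450 × 1.172 = 1699 mol.
Fuel reacted = 0.843 × 223 → ξ = 188 mol.
Outlet (n = n₀ + ν ξ):
  C₄H₁₀: 223 − 1(188) = 35.01
  O₂: 1699 − 6.5(188) = 476.9
  CO₂: 0 + 4(188) = 752
  H₂O: 0 + 5(188) = 939.9
Total out = 35.01 + 476.9 + 752 + 939.9 = 2204 mol.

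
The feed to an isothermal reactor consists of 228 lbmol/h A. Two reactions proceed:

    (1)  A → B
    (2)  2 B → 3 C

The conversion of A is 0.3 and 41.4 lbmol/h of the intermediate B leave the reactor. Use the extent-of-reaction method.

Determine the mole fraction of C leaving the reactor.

Conversion of A: A consumed = 1ξ₁ = 0.3 × 228 → ξ₁ = 68.4 lbmol/h.
B balance: n_B = 0 + 1ξ₁ − 2ξ₂ = 41.4 → ξ₂ = (1·68.4 − 41.4)/2 = 13.5 lbmol/h.
Outlet amounts (n = n₀ + Σ ν·ξ):
  A: 228 − 1(68.4) = 159.6
  B: 0 + 1(68.4) − 2(13.5) = 41.4
  C: 0 + 3(13.5) = 40.5
Total out = 241.5 lbmol/h; y_C = 40.5 / 241.5 = 0.1677.

0.168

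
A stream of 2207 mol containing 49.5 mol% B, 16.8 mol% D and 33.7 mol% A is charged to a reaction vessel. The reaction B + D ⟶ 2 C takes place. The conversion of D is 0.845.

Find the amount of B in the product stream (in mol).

D reacted = 0.845 × 370.8 = 313.3 mol; ν_D = −1, so ξ = 313.3/1 = 313.3 mol.
Outlet amounts (n = n₀ + ν ξ):
  B: 1092 − 1(313.3) = 779.2
  D: 370.8 − 1(313.3) = 57.47
  C: 0 + 2(313.3) = 626.6
  A: 743.8 (inert)

779 mol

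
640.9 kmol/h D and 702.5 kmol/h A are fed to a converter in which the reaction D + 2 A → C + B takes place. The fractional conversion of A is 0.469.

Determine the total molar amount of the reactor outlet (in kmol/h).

1180 kmol/h

A reacted = 0.469 × 702.5 = 329.5 kmol/h; ν_A = −2, so ξ = 329.5/2 = 164.7 kmol/h.
Outlet amounts (n = n₀ + ν ξ):
  D: 640.9 − 1(164.7) = 476.2
  A: 702.5 − 2(164.7) = 373
  C: 0 + 1(164.7) = 164.7
  B: 0 + 1(164.7) = 164.7
Total out = 476.2 + 373 + 164.7 + 164.7 = 1179 kmol/h.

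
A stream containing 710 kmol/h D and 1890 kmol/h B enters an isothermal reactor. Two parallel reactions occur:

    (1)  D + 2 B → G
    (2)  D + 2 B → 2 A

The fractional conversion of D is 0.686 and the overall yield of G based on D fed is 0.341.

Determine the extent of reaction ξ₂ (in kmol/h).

Yield of G: 1ξ₁ / 710 = 0.341 → ξ₁ = 242.1 kmol/h.
Conversion of D: 1ξ₁ + 1ξ₂ = 0.686 × 710 = 487.1 → ξ₂ = 245 kmol/h.
Outlet amounts (n = n₀ + Σ ν·ξ):
  D: 710 − 1(242.1) − 1(245) = 222.9
  B: 1890 − 2(242.1) − 2(245) = 915.9
  G: 0 + 1(242.1) = 242.1
  A: 0 + 2(245) = 489.9

ξ₂ = 245 kmol/h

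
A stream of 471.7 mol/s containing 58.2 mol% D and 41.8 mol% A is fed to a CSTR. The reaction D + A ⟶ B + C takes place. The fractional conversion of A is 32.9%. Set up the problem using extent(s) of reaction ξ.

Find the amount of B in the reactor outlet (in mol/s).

A reacted = 0.329 × 197.2 = 64.87 mol/s; ν_A = −1, so ξ = 64.87/1 = 64.87 mol/s.
Outlet amounts (n = n₀ + ν ξ):
  D: 274.5 − 1(64.87) = 209.7
  A: 197.2 − 1(64.87) = 132.3
  B: 0 + 1(64.87) = 64.87
  C: 0 + 1(64.87) = 64.87

64.9 mol/s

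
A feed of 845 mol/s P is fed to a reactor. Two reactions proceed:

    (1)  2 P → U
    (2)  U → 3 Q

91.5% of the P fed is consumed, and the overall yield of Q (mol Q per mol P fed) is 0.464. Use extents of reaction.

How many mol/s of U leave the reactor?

Conversion of P: P consumed = 2ξ₁ = 0.915 × 845 → ξ₁ = 386.6 mol/s.
Yield of Q: 3ξ₂ / 845 = 0.464 → ξ₂ = 130.7 mol/s.
Outlet amounts (n = n₀ + Σ ν·ξ):
  P: 845 − 2(386.6) = 71.82
  U: 0 + 1(386.6) − 1(130.7) = 255.9
  Q: 0 + 3(130.7) = 392.1

256 mol/s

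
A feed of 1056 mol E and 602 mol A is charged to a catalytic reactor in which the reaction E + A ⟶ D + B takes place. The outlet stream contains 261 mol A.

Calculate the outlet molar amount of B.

For A: n = n₀ − 1ξ → 261 = 602 − 1ξ, giving ξ = 341 mol.
Outlet amounts (n = n₀ + ν ξ):
  E: 1056 − 1(341) = 715
  A: 602 − 1(341) = 261
  D: 0 + 1(341) = 341
  B: 0 + 1(341) = 341

341 mol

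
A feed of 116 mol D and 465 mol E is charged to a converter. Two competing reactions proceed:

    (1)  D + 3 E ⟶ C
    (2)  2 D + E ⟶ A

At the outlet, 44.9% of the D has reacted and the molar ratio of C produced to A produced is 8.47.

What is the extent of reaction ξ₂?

Conversion of D: D consumed = 0.449 × 116 = 52.08 mol = 1ξ₁ + 2ξ₂.
Selectivity: 1ξ₁ / (1ξ₂) = 8.47 → ξ₁ = 8.47 ξ₂.
Substitute: (1·8.47 + 2) ξ₂ = 52.08 → ξ₂ = 4.975 mol, ξ₁ = 42.13 mol.
Outlet amounts (n = n₀ + Σ ν·ξ):
  D: 116 − 1(42.13) − 2(4.975) = 63.92
  E: 465 − 3(42.13) − 1(4.975) = 333.6
  C: 0 + 1(42.13) = 42.13
  A: 0 + 1(4.975) = 4.975

ξ₂ = 4.97 mol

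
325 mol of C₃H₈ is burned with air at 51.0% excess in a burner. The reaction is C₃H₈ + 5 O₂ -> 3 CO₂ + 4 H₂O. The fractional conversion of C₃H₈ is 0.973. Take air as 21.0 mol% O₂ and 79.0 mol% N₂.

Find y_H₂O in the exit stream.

0.103

Stoichiometric O₂ = 5 × 325 = 1625 mol; O₂ fed = 1625 × 1.510 = 2454 mol.
N₂ fed = 2454 × 79/21 = 9231 mol.
Fuel reacted = 0.973 × 325 → ξ = 316.2 mol.
Outlet (n = n₀ + ν ξ):
  C₃H₈: 325 − 1(316.2) = 8.775
  O₂: 2454 − 5(316.2) = 872.6
  N₂: 9231 (inert)
  CO₂: 0 + 3(316.2) = 948.7
  H₂O: 0 + 4(316.2) = 1265
Total out = 12330 mol; y_H₂O = 1265 / 12330 = 0.1026.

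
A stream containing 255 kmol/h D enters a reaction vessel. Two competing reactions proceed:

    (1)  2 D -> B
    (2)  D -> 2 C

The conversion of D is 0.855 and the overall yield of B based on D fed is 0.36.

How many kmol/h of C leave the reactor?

Yield of B: 1ξ₁ / 255 = 0.36 → ξ₁ = 91.8 kmol/h.
Conversion of D: 2ξ₁ + 1ξ₂ = 0.855 × 255 = 218 → ξ₂ = 34.43 kmol/h.
Outlet amounts (n = n₀ + Σ ν·ξ):
  D: 255 − 2(91.8) − 1(34.43) = 36.97
  B: 0 + 1(91.8) = 91.8
  C: 0 + 2(34.43) = 68.85

68.9 kmol/h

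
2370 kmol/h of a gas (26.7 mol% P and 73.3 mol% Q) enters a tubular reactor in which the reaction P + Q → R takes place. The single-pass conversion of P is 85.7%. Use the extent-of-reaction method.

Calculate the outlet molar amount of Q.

P reacted = 0.857 × 632.8 = 542.3 kmol/h; ν_P = −1, so ξ = 542.3/1 = 542.3 kmol/h.
Outlet amounts (n = n₀ + ν ξ):
  P: 632.8 − 1(542.3) = 90.49
  Q: 1737 − 1(542.3) = 1195
  R: 0 + 1(542.3) = 542.3

1190 kmol/h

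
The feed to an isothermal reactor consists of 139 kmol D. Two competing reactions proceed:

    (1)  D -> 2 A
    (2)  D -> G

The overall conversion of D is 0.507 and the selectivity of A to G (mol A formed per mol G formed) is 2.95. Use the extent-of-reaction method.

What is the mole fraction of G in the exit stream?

Conversion of D: D consumed = 0.507 × 139 = 70.47 kmol = 1ξ₁ + 1ξ₂.
Selectivity: 2ξ₁ / (1ξ₂) = 2.95 → ξ₁ = 1.475 ξ₂.
Substitute: (1·1.475 + 1) ξ₂ = 70.47 → ξ₂ = 28.47 kmol, ξ₁ = 42 kmol.
Outlet amounts (n = n₀ + Σ ν·ξ):
  D: 139 − 1(42) − 1(28.47) = 68.53
  A: 0 + 2(42) = 84
  G: 0 + 1(28.47) = 28.47
Total out = 181 kmol; y_G = 28.47 / 181 = 0.1573.

0.157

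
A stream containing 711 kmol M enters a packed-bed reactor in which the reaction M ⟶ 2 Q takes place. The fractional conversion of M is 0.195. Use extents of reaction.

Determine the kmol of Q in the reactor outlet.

277 kmol

M reacted = 0.195 × 711 = 138.6 kmol; ν_M = −1, so ξ = 138.6/1 = 138.6 kmol.
Outlet amounts (n = n₀ + ν ξ):
  M: 711 − 1(138.6) = 572.4
  Q: 0 + 2(138.6) = 277.3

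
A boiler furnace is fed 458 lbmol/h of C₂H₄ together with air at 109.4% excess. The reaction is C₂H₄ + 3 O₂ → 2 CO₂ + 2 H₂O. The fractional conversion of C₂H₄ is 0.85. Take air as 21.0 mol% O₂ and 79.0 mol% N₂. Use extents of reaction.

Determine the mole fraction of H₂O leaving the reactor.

0.055

Stoichiometric O₂ = 3 × 458 = 1374 lbmol/h; O₂ fed = 1374 × 2.094 = 2877 lbmol/h.
N₂ fed = 2877 × 79/21 = 10820 lbmol/h.
Fuel reacted = 0.85 × 458 → ξ = 389.3 lbmol/h.
Outlet (n = n₀ + ν ξ):
  C₂H₄: 458 − 1(389.3) = 68.7
  O₂: 2877 − 3(389.3) = 1709
  N₂: 10820 (inert)
  CO₂: 0 + 2(389.3) = 778.6
  H₂O: 0 + 2(389.3) = 778.6
Total out = 14160 lbmol/h; y_H₂O = 778.6 / 14160 = 0.05499.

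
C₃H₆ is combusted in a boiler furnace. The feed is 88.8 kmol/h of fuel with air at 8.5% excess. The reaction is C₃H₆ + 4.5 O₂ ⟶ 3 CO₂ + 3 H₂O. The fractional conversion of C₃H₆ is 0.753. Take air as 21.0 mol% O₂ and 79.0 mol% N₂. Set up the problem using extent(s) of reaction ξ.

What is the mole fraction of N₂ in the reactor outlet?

Stoichiometric O₂ = 4.5 × 88.8 = 399.6 kmol/h; O₂ fed = 399.6 × 1.085 = 433.6 kmol/h.
N₂ fed = 433.6 × 79/21 = 1631 kmol/h.
Fuel reacted = 0.753 × 88.8 → ξ = 66.87 kmol/h.
Outlet (n = n₀ + ν ξ):
  C₃H₆: 88.8 − 1(66.87) = 21.93
  O₂: 433.6 − 4.5(66.87) = 132.7
  N₂: 1631 (inert)
  CO₂: 0 + 3(66.87) = 200.6
  H₂O: 0 + 3(66.87) = 200.6
Total out = 2187 kmol/h; y_N₂ = 1631 / 2187 = 0.7458.

0.746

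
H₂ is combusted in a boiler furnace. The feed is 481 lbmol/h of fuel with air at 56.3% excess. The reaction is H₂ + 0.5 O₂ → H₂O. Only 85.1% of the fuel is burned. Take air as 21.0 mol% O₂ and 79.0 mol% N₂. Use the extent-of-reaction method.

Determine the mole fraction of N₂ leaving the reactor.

Stoichiometric O₂ = 0.5 × 481 = 240.5 lbmol/h; O₂ fed = 240.5 × 1.563 = 375.9 lbmol/h.
N₂ fed = 375.9 × 79/21 = 1414 lbmol/h.
Fuel reacted = 0.851 × 481 → ξ = 409.3 lbmol/h.
Outlet (n = n₀ + ν ξ):
  H₂: 481 − 1(409.3) = 71.67
  O₂: 375.9 − 0.5(409.3) = 171.2
  N₂: 1414 (inert)
  H₂O: 0 + 1(409.3) = 409.3
Total out = 2066 lbmol/h; y_N₂ = 1414 / 2066 = 0.6844.

0.684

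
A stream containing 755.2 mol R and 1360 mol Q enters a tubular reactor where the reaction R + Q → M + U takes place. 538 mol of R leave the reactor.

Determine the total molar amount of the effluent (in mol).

For R: n = n₀ − 1ξ → 538 = 755.2 − 1ξ, giving ξ = 217.2 mol.
Outlet amounts (n = n₀ + ν ξ):
  R: 755.2 − 1(217.2) = 538
  Q: 1360 − 1(217.2) = 1143
  M: 0 + 1(217.2) = 217.2
  U: 0 + 1(217.2) = 217.2
Total out = 538 + 1143 + 217.2 + 217.2 = 2115 mol.

2120 mol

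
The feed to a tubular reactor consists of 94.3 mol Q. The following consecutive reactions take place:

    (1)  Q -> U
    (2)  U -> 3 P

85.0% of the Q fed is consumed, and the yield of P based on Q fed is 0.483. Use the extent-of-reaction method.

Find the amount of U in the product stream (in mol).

Conversion of Q: Q consumed = 1ξ₁ = 0.85 × 94.3 → ξ₁ = 80.16 mol.
Yield of P: 3ξ₂ / 94.3 = 0.483 → ξ₂ = 15.18 mol.
Outlet amounts (n = n₀ + Σ ν·ξ):
  Q: 94.3 − 1(80.16) = 14.14
  U: 0 + 1(80.16) − 1(15.18) = 64.97
  P: 0 + 3(15.18) = 45.55

65 mol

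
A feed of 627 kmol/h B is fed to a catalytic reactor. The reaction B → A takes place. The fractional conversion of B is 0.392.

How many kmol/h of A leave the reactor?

246 kmol/h

B reacted = 0.392 × 627 = 245.8 kmol/h; ν_B = −1, so ξ = 245.8/1 = 245.8 kmol/h.
Outlet amounts (n = n₀ + ν ξ):
  B: 627 − 1(245.8) = 381.2
  A: 0 + 1(245.8) = 245.8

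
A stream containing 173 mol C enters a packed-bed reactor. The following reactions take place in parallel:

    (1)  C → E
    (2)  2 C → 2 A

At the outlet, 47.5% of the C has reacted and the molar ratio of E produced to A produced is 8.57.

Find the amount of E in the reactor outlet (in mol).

73.6 mol

Conversion of C: C consumed = 0.475 × 173 = 82.17 mol = 1ξ₁ + 2ξ₂.
Selectivity: 1ξ₁ / (2ξ₂) = 8.57 → ξ₁ = 17.14 ξ₂.
Substitute: (1·17.14 + 2) ξ₂ = 82.17 → ξ₂ = 4.293 mol, ξ₁ = 73.59 mol.
Outlet amounts (n = n₀ + Σ ν·ξ):
  C: 173 − 1(73.59) − 2(4.293) = 90.83
  E: 0 + 1(73.59) = 73.59
  A: 0 + 2(4.293) = 8.587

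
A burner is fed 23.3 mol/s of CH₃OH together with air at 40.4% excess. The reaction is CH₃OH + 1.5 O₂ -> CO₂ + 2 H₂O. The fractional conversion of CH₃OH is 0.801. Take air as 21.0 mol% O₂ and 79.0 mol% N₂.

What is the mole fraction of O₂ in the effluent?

Stoichiometric O₂ = 1.5 × 23.3 = 34.95 mol/s; O₂ fed = 34.95 × 1.404 = 49.07 mol/s.
N₂ fed = 49.07 × 79/21 = 184.6 mol/s.
Fuel reacted = 0.801 × 23.3 → ξ = 18.66 mol/s.
Outlet (n = n₀ + ν ξ):
  CH₃OH: 23.3 − 1(18.66) = 4.637
  O₂: 49.07 − 1.5(18.66) = 21.07
  N₂: 184.6 (inert)
  CO₂: 0 + 1(18.66) = 18.66
  H₂O: 0 + 2(18.66) = 37.33
Total out = 266.3 mol/s; y_O₂ = 21.07 / 266.3 = 0.07914.

0.0791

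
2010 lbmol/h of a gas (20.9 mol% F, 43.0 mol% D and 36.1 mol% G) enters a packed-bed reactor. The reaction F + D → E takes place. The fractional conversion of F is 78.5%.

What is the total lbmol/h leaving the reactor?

1680 lbmol/h

F reacted = 0.785 × 420.1 = 329.8 lbmol/h; ν_F = −1, so ξ = 329.8/1 = 329.8 lbmol/h.
Outlet amounts (n = n₀ + ν ξ):
  F: 420.1 − 1(329.8) = 90.32
  D: 864.3 − 1(329.8) = 534.5
  E: 0 + 1(329.8) = 329.8
  G: 725.6 (inert)
Total out = 90.32 + 534.5 + 329.8 + 725.6 = 1680 lbmol/h.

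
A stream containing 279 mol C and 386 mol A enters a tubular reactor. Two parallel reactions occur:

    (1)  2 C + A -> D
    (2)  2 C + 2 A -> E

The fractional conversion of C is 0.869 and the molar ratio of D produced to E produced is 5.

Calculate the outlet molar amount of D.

101 mol

Conversion of C: C consumed = 0.869 × 279 = 242.5 mol = 2ξ₁ + 2ξ₂.
Selectivity: 1ξ₁ / (1ξ₂) = 5 → ξ₁ = 5 ξ₂.
Substitute: (2·5 + 2) ξ₂ = 242.5 → ξ₂ = 20.2 mol, ξ₁ = 101 mol.
Outlet amounts (n = n₀ + Σ ν·ξ):
  C: 279 − 2(101) − 2(20.2) = 36.55
  A: 386 − 1(101) − 2(20.2) = 244.6
  D: 0 + 1(101) = 101
  E: 0 + 1(20.2) = 20.2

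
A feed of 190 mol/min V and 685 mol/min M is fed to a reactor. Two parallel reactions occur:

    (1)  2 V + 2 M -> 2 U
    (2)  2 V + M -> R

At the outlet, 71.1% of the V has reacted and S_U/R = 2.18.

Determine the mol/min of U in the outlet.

70.5 mol/min

Conversion of V: V consumed = 0.711 × 190 = 135.1 mol/min = 2ξ₁ + 2ξ₂.
Selectivity: 2ξ₁ / (1ξ₂) = 2.18 → ξ₁ = 1.09 ξ₂.
Substitute: (2·1.09 + 2) ξ₂ = 135.1 → ξ₂ = 32.32 mol/min, ξ₁ = 35.23 mol/min.
Outlet amounts (n = n₀ + Σ ν·ξ):
  V: 190 − 2(35.23) − 2(32.32) = 54.91
  M: 685 − 2(35.23) − 1(32.32) = 582.2
  U: 0 + 2(35.23) = 70.45
  R: 0 + 1(32.32) = 32.32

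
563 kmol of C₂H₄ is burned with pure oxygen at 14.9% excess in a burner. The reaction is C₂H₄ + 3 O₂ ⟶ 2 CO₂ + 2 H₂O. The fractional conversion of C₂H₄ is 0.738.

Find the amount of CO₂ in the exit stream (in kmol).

Stoichiometric O₂ = 3 × 563 = 1689 kmol; O₂ fed = 1689 × 1.149 = 1941 kmol.
Fuel reacted = 0.738 × 563 → ξ = 415.5 kmol.
Outlet (n = n₀ + ν ξ):
  C₂H₄: 563 − 1(415.5) = 147.5
  O₂: 1941 − 3(415.5) = 694.2
  CO₂: 0 + 2(415.5) = 831
  H₂O: 0 + 2(415.5) = 831

831 kmol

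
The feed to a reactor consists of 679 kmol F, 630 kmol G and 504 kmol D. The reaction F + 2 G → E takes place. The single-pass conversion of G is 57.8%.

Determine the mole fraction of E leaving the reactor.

G reacted = 0.578 × 630 = 364.1 kmol; ν_G = −2, so ξ = 364.1/2 = 182.1 kmol.
Outlet amounts (n = n₀ + ν ξ):
  F: 679 − 1(182.1) = 496.9
  G: 630 − 2(182.1) = 265.9
  E: 0 + 1(182.1) = 182.1
  D: 504 (inert)
Total out = 1449 kmol; y_E = 182.1 / 1449 = 0.1257.

0.126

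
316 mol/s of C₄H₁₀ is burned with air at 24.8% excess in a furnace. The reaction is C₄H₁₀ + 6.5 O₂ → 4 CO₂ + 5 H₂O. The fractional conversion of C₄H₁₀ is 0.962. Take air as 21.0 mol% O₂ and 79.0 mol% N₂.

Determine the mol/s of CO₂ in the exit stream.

1220 mol/s

Stoichiometric O₂ = 6.5 × 316 = 2054 mol/s; O₂ fed = 2054 × 1.248 = 2563 mol/s.
N₂ fed = 2563 × 79/21 = 9643 mol/s.
Fuel reacted = 0.962 × 316 → ξ = 304 mol/s.
Outlet (n = n₀ + ν ξ):
  C₄H₁₀: 316 − 1(304) = 12.01
  O₂: 2563 − 6.5(304) = 587.4
  N₂: 9643 (inert)
  CO₂: 0 + 4(304) = 1216
  H₂O: 0 + 5(304) = 1520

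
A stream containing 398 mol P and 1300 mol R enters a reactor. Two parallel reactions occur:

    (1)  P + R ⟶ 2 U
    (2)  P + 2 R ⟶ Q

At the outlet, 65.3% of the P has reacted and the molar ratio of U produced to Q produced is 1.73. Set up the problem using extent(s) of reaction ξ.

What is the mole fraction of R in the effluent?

0.635

Conversion of P: P consumed = 0.653 × 398 = 259.9 mol = 1ξ₁ + 1ξ₂.
Selectivity: 2ξ₁ / (1ξ₂) = 1.73 → ξ₁ = 0.865 ξ₂.
Substitute: (1·0.865 + 1) ξ₂ = 259.9 → ξ₂ = 139.4 mol, ξ₁ = 120.5 mol.
Outlet amounts (n = n₀ + Σ ν·ξ):
  P: 398 − 1(120.5) − 1(139.4) = 138.1
  R: 1300 − 1(120.5) − 2(139.4) = 900.8
  U: 0 + 2(120.5) = 241.1
  Q: 0 + 1(139.4) = 139.4
Total out = 1419 mol; y_R = 900.8 / 1419 = 0.6346.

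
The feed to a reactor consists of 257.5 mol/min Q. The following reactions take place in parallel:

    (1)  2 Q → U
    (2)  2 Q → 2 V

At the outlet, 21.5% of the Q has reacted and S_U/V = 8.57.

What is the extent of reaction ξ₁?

Conversion of Q: Q consumed = 0.215 × 257.5 = 55.36 mol/min = 2ξ₁ + 2ξ₂.
Selectivity: 1ξ₁ / (2ξ₂) = 8.57 → ξ₁ = 17.14 ξ₂.
Substitute: (2·17.14 + 2) ξ₂ = 55.36 → ξ₂ = 1.526 mol/min, ξ₁ = 26.16 mol/min.
Outlet amounts (n = n₀ + Σ ν·ξ):
  Q: 257.5 − 2(26.16) − 2(1.526) = 202.1
  U: 0 + 1(26.16) = 26.16
  V: 0 + 2(1.526) = 3.052

ξ₁ = 26.2 mol/min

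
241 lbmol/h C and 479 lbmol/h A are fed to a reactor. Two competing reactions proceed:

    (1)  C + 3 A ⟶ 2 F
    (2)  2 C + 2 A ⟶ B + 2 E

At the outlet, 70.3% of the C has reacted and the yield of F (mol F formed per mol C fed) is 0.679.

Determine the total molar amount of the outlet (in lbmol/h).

Yield of F: 2ξ₁ / 241 = 0.679 → ξ₁ = 81.82 lbmol/h.
Conversion of C: 1ξ₁ + 2ξ₂ = 0.703 × 241 = 169.4 → ξ₂ = 43.8 lbmol/h.
Outlet amounts (n = n₀ + Σ ν·ξ):
  C: 241 − 1(81.82) − 2(43.8) = 71.58
  A: 479 − 3(81.82) − 2(43.8) = 145.9
  F: 0 + 2(81.82) = 163.6
  B: 0 + 1(43.8) = 43.8
  E: 0 + 2(43.8) = 87.6
Total out = 71.58 + 145.9 + 163.6 + 43.8 + 87.6 = 512.6 lbmol/h.

513 lbmol/h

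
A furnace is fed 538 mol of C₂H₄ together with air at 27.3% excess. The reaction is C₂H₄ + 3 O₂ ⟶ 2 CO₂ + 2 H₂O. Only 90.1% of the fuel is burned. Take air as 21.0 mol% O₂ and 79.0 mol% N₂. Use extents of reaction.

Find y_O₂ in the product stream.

0.0582

Stoichiometric O₂ = 3 × 538 = 1614 mol; O₂ fed = 1614 × 1.273 = 2055 mol.
N₂ fed = 2055 × 79/21 = 7729 mol.
Fuel reacted = 0.901 × 538 → ξ = 484.7 mol.
Outlet (n = n₀ + ν ξ):
  C₂H₄: 538 − 1(484.7) = 53.26
  O₂: 2055 − 3(484.7) = 600.4
  N₂: 7729 (inert)
  CO₂: 0 + 2(484.7) = 969.5
  H₂O: 0 + 2(484.7) = 969.5
Total out = 10320 mol; y_O₂ = 600.4 / 10320 = 0.05817.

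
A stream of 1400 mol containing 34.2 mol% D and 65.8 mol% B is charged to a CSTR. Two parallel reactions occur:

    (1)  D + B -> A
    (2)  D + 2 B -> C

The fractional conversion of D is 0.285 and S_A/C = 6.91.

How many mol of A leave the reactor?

119 mol

Conversion of D: D consumed = 0.285 × 478.8 = 136.5 mol = 1ξ₁ + 1ξ₂.
Selectivity: 1ξ₁ / (1ξ₂) = 6.91 → ξ₁ = 6.91 ξ₂.
Substitute: (1·6.91 + 1) ξ₂ = 136.5 → ξ₂ = 17.25 mol, ξ₁ = 119.2 mol.
Outlet amounts (n = n₀ + Σ ν·ξ):
  D: 478.8 − 1(119.2) − 1(17.25) = 342.3
  B: 921.2 − 1(119.2) − 2(17.25) = 767.5
  A: 0 + 1(119.2) = 119.2
  C: 0 + 1(17.25) = 17.25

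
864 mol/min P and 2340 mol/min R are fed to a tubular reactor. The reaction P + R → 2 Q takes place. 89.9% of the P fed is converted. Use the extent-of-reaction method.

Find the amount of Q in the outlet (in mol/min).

1550 mol/min

P reacted = 0.899 × 864 = 776.7 mol/min; ν_P = −1, so ξ = 776.7/1 = 776.7 mol/min.
Outlet amounts (n = n₀ + ν ξ):
  P: 864 − 1(776.7) = 87.26
  R: 2340 − 1(776.7) = 1563
  Q: 0 + 2(776.7) = 1553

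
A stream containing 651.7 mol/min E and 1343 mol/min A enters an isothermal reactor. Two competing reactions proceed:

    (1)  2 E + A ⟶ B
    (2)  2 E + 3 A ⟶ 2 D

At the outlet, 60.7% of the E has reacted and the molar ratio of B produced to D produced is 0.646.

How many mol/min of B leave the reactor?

111 mol/min

Conversion of E: E consumed = 0.607 × 651.7 = 395.6 mol/min = 2ξ₁ + 2ξ₂.
Selectivity: 1ξ₁ / (2ξ₂) = 0.646 → ξ₁ = 1.292 ξ₂.
Substitute: (2·1.292 + 2) ξ₂ = 395.6 → ξ₂ = 86.3 mol/min, ξ₁ = 111.5 mol/min.
Outlet amounts (n = n₀ + Σ ν·ξ):
  E: 651.7 − 2(111.5) − 2(86.3) = 256.1
  A: 1343 − 1(111.5) − 3(86.3) = 972.6
  B: 0 + 1(111.5) = 111.5
  D: 0 + 2(86.3) = 172.6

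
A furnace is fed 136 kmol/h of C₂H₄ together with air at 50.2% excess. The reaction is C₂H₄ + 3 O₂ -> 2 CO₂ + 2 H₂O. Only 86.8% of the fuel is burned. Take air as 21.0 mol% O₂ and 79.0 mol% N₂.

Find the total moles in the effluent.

3050 kmol/h

Stoichiometric O₂ = 3 × 136 = 408 kmol/h; O₂ fed = 408 × 1.502 = 612.8 kmol/h.
N₂ fed = 612.8 × 79/21 = 2305 kmol/h.
Fuel reacted = 0.868 × 136 → ξ = 118 kmol/h.
Outlet (n = n₀ + ν ξ):
  C₂H₄: 136 − 1(118) = 17.95
  O₂: 612.8 − 3(118) = 258.7
  N₂: 2305 (inert)
  CO₂: 0 + 2(118) = 236.1
  H₂O: 0 + 2(118) = 236.1
Total out = 17.95 + 258.7 + 2305 + 236.1 + 236.1 = 3054 kmol/h.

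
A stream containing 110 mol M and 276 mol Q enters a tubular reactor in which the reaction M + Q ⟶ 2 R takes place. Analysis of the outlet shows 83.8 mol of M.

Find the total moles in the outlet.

386 mol

For M: n = n₀ − 1ξ → 83.8 = 110 − 1ξ, giving ξ = 26.2 mol.
Outlet amounts (n = n₀ + ν ξ):
  M: 110 − 1(26.2) = 83.8
  Q: 276 − 1(26.2) = 249.8
  R: 0 + 2(26.2) = 52.4
Total out = 83.8 + 249.8 + 52.4 = 386 mol.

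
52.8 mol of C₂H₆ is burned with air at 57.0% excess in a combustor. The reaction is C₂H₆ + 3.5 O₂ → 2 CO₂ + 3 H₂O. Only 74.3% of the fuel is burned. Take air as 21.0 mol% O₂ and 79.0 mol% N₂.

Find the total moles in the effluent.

Stoichiometric O₂ = 3.5 × 52.8 = 184.8 mol; O₂ fed = 184.8 × 1.570 = 290.1 mol.
N₂ fed = 290.1 × 79/21 = 1091 mol.
Fuel reacted = 0.743 × 52.8 → ξ = 39.23 mol.
Outlet (n = n₀ + ν ξ):
  C₂H₆: 52.8 − 1(39.23) = 13.57
  O₂: 290.1 − 3.5(39.23) = 152.8
  N₂: 1091 (inert)
  CO₂: 0 + 2(39.23) = 78.46
  H₂O: 0 + 3(39.23) = 117.7
Total out = 13.57 + 152.8 + 1091 + 78.46 + 117.7 = 1454 mol.

1450 mol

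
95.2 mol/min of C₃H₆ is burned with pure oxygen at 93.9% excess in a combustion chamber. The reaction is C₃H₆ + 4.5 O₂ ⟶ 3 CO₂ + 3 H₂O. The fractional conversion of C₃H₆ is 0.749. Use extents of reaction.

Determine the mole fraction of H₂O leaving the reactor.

Stoichiometric O₂ = 4.5 × 95.2 = 428.4 mol/min; O₂ fed = 428.4 × 1.939 = 830.7 mol/min.
Fuel reacted = 0.749 × 95.2 → ξ = 71.3 mol/min.
Outlet (n = n₀ + ν ξ):
  C₃H₆: 95.2 − 1(71.3) = 23.9
  O₂: 830.7 − 4.5(71.3) = 509.8
  CO₂: 0 + 3(71.3) = 213.9
  H₂O: 0 + 3(71.3) = 213.9
Total out = 961.5 mol/min; y_H₂O = 213.9 / 961.5 = 0.2225.

0.222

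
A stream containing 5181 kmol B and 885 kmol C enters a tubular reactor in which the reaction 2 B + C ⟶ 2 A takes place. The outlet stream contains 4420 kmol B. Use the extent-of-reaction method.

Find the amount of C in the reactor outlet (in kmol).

504 kmol

For B: n = n₀ − 2ξ → 4420 = 5181 − 2ξ, giving ξ = 380.5 kmol.
Outlet amounts (n = n₀ + ν ξ):
  B: 5181 − 2(380.5) = 4420
  C: 885 − 1(380.5) = 504.5
  A: 0 + 2(380.5) = 761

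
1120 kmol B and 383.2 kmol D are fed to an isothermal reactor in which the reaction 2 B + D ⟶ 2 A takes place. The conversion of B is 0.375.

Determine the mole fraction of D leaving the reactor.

0.134

B reacted = 0.375 × 1120 = 420 kmol; ν_B = −2, so ξ = 420/2 = 210 kmol.
Outlet amounts (n = n₀ + ν ξ):
  B: 1120 − 2(210) = 700
  D: 383.2 − 1(210) = 173.2
  A: 0 + 2(210) = 420
Total out = 1293 kmol; y_D = 173.2 / 1293 = 0.1339.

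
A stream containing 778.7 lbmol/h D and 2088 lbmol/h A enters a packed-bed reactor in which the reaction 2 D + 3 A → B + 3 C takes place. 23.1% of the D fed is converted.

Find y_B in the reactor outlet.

0.0324

D reacted = 0.231 × 778.7 = 179.9 lbmol/h; ν_D = −2, so ξ = 179.9/2 = 89.94 lbmol/h.
Outlet amounts (n = n₀ + ν ξ):
  D: 778.7 − 2(89.94) = 598.8
  A: 2088 − 3(89.94) = 1818
  B: 0 + 1(89.94) = 89.94
  C: 0 + 3(89.94) = 269.8
Total out = 2777 lbmol/h; y_B = 89.94 / 2777 = 0.03239.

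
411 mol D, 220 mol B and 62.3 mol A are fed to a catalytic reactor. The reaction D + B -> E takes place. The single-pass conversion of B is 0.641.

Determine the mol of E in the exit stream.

141 mol

B reacted = 0.641 × 220 = 141 mol; ν_B = −1, so ξ = 141/1 = 141 mol.
Outlet amounts (n = n₀ + ν ξ):
  D: 411 − 1(141) = 270
  B: 220 − 1(141) = 78.98
  E: 0 + 1(141) = 141
  A: 62.3 (inert)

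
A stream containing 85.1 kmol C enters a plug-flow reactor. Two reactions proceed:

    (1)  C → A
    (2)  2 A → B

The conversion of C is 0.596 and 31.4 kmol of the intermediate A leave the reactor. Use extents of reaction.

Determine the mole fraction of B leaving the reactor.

Conversion of C: C consumed = 1ξ₁ = 0.596 × 85.1 → ξ₁ = 50.72 kmol.
A balance: n_A = 0 + 1ξ₁ − 2ξ₂ = 31.4 → ξ₂ = (1·50.72 − 31.4)/2 = 9.66 kmol.
Outlet amounts (n = n₀ + Σ ν·ξ):
  C: 85.1 − 1(50.72) = 34.38
  A: 0 + 1(50.72) − 2(9.66) = 31.4
  B: 0 + 1(9.66) = 9.66
Total out = 75.44 kmol; y_B = 9.66 / 75.44 = 0.128.

0.128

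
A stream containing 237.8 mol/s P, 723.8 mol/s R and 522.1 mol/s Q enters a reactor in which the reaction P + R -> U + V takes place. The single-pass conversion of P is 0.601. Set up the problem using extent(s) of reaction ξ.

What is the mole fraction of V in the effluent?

0.0963

P reacted = 0.601 × 237.8 = 142.9 mol/s; ν_P = −1, so ξ = 142.9/1 = 142.9 mol/s.
Outlet amounts (n = n₀ + ν ξ):
  P: 237.8 − 1(142.9) = 94.88
  R: 723.8 − 1(142.9) = 580.9
  U: 0 + 1(142.9) = 142.9
  V: 0 + 1(142.9) = 142.9
  Q: 522.1 (inert)
Total out = 1484 mol/s; y_V = 142.9 / 1484 = 0.09633.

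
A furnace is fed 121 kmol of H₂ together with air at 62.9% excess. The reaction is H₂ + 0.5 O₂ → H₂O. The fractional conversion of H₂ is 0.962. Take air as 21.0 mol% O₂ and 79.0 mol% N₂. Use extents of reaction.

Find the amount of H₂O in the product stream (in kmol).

Stoichiometric O₂ = 0.5 × 121 = 60.5 kmol; O₂ fed = 60.5 × 1.629 = 98.55 kmol.
N₂ fed = 98.55 × 79/21 = 370.8 kmol.
Fuel reacted = 0.962 × 121 → ξ = 116.4 kmol.
Outlet (n = n₀ + ν ξ):
  H₂: 121 − 1(116.4) = 4.598
  O₂: 98.55 − 0.5(116.4) = 40.35
  N₂: 370.8 (inert)
  H₂O: 0 + 1(116.4) = 116.4

116 kmol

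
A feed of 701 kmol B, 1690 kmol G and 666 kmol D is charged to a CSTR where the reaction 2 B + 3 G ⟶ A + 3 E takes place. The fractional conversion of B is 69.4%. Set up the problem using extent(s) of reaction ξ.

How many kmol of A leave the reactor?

B reacted = 0.694 × 701 = 486.5 kmol; ν_B = −2, so ξ = 486.5/2 = 243.2 kmol.
Outlet amounts (n = n₀ + ν ξ):
  B: 701 − 2(243.2) = 214.5
  G: 1690 − 3(243.2) = 960.3
  A: 0 + 1(243.2) = 243.2
  E: 0 + 3(243.2) = 729.7
  D: 666 (inert)

243 kmol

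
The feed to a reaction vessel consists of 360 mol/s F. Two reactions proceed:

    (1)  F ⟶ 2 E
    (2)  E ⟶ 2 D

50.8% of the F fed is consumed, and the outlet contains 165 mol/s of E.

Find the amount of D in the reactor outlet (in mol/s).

Conversion of F: F consumed = 1ξ₁ = 0.508 × 360 → ξ₁ = 182.9 mol/s.
E balance: n_E = 0 + 2ξ₁ − 1ξ₂ = 165 → ξ₂ = (2·182.9 − 165)/1 = 200.8 mol/s.
Outlet amounts (n = n₀ + Σ ν·ξ):
  F: 360 − 1(182.9) = 177.1
  E: 0 + 2(182.9) − 1(200.8) = 165
  D: 0 + 2(200.8) = 401.5

402 mol/s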